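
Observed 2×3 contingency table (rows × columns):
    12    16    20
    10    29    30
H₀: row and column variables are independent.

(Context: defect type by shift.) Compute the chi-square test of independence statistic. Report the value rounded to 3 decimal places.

Row totals [48, 69], col totals [22, 45, 50], n=117
χ² = (12−9.03)²/9.03 + (16−18.46)²/18.46 + (20−20.51)²/20.51 + (10−12.97)²/12.97 + (29−26.54)²/26.54 + (30−29.49)²/29.49 = 2.2403
df = 2

test statistic = 2.240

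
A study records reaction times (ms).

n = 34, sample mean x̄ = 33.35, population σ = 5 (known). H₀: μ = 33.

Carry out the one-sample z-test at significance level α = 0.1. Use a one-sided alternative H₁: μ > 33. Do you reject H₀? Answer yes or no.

reject H₀: no

SE = σ/√n = 5/√34 = 0.8575
z = (x̄−μ₀)/SE = (33.35−33)/0.8575 = 0.4082
p-value (one-sided, H₁ greater) = 0.34158
At α=0.1: p ≥ α → fail to reject H₀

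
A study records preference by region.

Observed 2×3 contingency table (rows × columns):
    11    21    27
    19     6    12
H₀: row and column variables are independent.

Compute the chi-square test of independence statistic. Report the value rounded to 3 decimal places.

Row totals [59, 37], col totals [30, 27, 39], n=96
χ² = (11−18.44)²/18.44 + (21−16.59)²/16.59 + (27−23.97)²/23.97 + (19−11.56)²/11.56 + (6−10.41)²/10.41 + (12−15.03)²/15.03 = 11.8147
df = 2

test statistic = 11.815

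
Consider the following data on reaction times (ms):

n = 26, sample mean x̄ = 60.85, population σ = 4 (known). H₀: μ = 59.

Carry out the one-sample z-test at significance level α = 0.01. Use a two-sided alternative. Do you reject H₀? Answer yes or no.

reject H₀: no

SE = σ/√n = 4/√26 = 0.7845
z = (x̄−μ₀)/SE = (60.85−59)/0.7845 = 2.3583
p-value (two-sided) = 0.01836
At α=0.01: p ≥ α → fail to reject H₀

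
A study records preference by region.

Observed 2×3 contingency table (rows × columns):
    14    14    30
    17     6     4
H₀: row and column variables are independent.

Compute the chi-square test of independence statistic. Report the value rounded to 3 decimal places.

Row totals [58, 27], col totals [31, 20, 34], n=85
χ² = (14−21.15)²/21.15 + (14−13.65)²/13.65 + (30−23.20)²/23.20 + (17−9.85)²/9.85 + (6−6.35)²/6.35 + (4−10.80)²/10.80 = 13.9180
df = 2

test statistic = 13.918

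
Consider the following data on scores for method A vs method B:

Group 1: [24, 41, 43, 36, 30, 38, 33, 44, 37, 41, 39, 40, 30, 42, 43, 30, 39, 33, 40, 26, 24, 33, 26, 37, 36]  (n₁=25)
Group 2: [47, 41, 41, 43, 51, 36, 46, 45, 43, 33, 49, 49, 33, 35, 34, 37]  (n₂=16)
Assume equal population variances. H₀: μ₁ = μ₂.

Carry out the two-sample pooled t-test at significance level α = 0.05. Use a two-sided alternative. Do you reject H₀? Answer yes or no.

x̄₁=35.400, s₁=6.185, n₁=25
x̄₂=41.438, s₂=6.132, n₂=16
s_p² = [24·6.185² + 15·6.132²]/39 = 37.9984
SE = √(s_p²·(1/25+1/16)) = 1.9735
t = (35.400−41.438)/1.9735 = -3.0592
df = 39
p-value (two-sided) = 0.00400
At α=0.05: p < α → reject H₀

reject H₀: yes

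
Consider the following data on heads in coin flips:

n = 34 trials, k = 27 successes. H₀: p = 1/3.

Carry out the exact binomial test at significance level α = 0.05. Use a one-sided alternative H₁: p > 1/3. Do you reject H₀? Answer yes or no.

Exact binomial: n=34, k=27, p₀=1/3=0.3333
P(X≥27) from Σ C(n,i)·p₀^i·(1−p₀)^(n−i)
p-value (one-sided, H₁ greater) = 0.00000
At α=0.05: p < α → reject H₀

reject H₀: yes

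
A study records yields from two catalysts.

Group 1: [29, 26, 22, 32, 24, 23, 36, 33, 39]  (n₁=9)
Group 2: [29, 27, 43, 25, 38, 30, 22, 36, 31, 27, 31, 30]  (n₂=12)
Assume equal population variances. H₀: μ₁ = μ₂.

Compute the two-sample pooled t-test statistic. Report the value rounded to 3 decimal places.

x̄₁=29.333, s₁=6.042, n₁=9
x̄₂=30.750, s₂=5.817, n₂=12
s_p² = [8·6.042² + 11·5.817²]/19 = 34.9605
SE = √(s_p²·(1/9+1/12)) = 2.6073
t = (29.333−30.750)/2.6073 = -0.5434
df = 19

test statistic = -0.543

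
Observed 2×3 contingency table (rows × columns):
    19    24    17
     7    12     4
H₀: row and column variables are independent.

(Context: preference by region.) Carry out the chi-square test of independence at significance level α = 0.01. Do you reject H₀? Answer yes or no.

Row totals [60, 23], col totals [26, 36, 21], n=83
χ² = (19−18.80)²/18.80 + (24−26.02)²/26.02 + (17−15.18)²/15.18 + (7−7.20)²/7.20 + (12−9.98)²/9.98 + (4−5.82)²/5.82 = 1.3630
df = 2
p-value (upper-tail) = 0.50587
At α=0.01: p ≥ α → fail to reject H₀

reject H₀: no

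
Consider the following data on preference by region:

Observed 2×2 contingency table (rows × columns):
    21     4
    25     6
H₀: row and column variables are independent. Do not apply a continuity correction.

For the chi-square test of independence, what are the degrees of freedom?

df = (r−1)(c−1) = (2−1)·(2−1) = 1

degrees of freedom = 1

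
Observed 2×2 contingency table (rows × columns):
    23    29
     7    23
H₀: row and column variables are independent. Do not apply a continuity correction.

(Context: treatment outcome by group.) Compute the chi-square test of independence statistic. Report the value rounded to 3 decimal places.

Row totals [52, 30], col totals [30, 52], n=82
χ² = (23−19.02)²/19.02 + (29−32.98)²/32.98 + (7−10.98)²/10.98 + (23−19.02)²/19.02 = 3.5810
df = 1

test statistic = 3.581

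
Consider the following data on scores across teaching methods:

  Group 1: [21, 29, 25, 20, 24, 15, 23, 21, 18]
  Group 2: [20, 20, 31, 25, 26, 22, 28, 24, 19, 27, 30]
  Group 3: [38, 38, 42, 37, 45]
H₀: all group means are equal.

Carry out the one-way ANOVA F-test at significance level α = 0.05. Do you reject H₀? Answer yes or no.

reject H₀: yes

Group means [21.78, 24.73, 40.00], grand mean 26.720
SSB = Σnᵢ(x̄ᵢ−x̄)² = 1145.303; SSW = ΣΣ(x−x̄ᵢ)² = 349.737
MSB = 1145.303/2 = 572.6513; MSW = 349.737/22 = 15.8972
F = MSB/MSW = 36.0223
df = (2, 22)
p-value (upper-tail) = 0.00000
At α=0.05: p < α → reject H₀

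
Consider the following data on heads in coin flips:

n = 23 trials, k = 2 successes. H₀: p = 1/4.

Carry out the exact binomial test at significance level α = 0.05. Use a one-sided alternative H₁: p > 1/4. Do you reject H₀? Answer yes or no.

Exact binomial: n=23, k=2, p₀=1/4=0.2500
P(X≥2) from Σ C(n,i)·p₀^i·(1−p₀)^(n−i)
p-value (one-sided, H₁ greater) = 0.98841
At α=0.05: p ≥ α → fail to reject H₀

reject H₀: no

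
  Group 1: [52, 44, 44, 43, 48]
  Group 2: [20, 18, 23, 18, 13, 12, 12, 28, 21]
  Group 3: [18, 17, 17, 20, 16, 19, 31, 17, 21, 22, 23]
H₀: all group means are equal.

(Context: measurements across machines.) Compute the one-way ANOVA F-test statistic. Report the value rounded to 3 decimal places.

test statistic = 67.567

Group means [46.20, 18.33, 20.09], grand mean 24.680
SSB = Σnᵢ(x̄ᵢ−x̄)² = 2909.731; SSW = ΣΣ(x−x̄ᵢ)² = 473.709
MSB = 2909.731/2 = 1454.8655; MSW = 473.709/22 = 21.5322
F = MSB/MSW = 67.5669
df = (2, 22)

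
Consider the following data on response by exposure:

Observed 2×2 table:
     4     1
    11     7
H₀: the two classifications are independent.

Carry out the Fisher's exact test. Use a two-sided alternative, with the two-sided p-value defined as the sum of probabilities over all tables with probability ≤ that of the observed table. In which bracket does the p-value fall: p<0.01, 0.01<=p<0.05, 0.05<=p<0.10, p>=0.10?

Margins: r₁=5, r₂=18, c₁=15, c₂=8, n=23
p_obs = C(5,4)·C(18,11)/C(23,15); sum pmf over tables with pmf ≤ p_obs
p-value (two-sided) = 0.62139
→ bracket: p>=0.10

p-value bracket: p>=0.10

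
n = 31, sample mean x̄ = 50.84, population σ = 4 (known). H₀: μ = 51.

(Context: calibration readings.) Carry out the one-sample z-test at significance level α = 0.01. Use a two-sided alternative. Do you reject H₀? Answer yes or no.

SE = σ/√n = 4/√31 = 0.7184
z = (x̄−μ₀)/SE = (50.84−51)/0.7184 = -0.2227
p-value (two-sided) = 0.82376
At α=0.01: p ≥ α → fail to reject H₀

reject H₀: no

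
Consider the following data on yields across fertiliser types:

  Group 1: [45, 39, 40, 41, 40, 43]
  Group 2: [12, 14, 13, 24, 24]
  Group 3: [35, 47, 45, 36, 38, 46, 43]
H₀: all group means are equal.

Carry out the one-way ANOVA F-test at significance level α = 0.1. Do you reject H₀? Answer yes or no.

reject H₀: yes

Group means [41.33, 17.40, 41.43], grand mean 34.722
SSB = Σnᵢ(x̄ᵢ−x̄)² = 2077.363; SSW = ΣΣ(x−x̄ᵢ)² = 322.248
MSB = 2077.363/2 = 1038.6817; MSW = 322.248/15 = 21.4832
F = MSB/MSW = 48.3486
df = (2, 15)
p-value (upper-tail) = 0.00000
At α=0.1: p < α → reject H₀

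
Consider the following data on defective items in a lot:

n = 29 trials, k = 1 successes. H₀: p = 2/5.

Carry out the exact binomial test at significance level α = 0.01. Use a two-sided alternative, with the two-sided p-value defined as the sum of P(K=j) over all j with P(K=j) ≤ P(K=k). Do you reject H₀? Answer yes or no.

reject H₀: yes

Exact binomial: n=29, k=1, p₀=2/5=0.4000
P(X=j) = C(n,j)·p₀^j·(1−p₀)^(n−j); p = Σ P(X=j) over j with P(X=j) ≤ P(X=1)
p-value (two-sided) = 0.00001
At α=0.01: p < α → reject H₀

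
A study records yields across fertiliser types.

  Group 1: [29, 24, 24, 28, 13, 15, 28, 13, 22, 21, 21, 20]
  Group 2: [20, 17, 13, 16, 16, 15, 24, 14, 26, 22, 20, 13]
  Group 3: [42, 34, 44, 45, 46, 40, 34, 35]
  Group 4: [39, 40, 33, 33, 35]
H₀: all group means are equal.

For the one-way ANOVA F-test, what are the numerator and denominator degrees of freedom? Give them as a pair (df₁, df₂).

degrees of freedom = [3, 33]

k = 4 groups, N = 37 total
df = (k−1, N−k) = (4−1, 37−4) = (3, 33)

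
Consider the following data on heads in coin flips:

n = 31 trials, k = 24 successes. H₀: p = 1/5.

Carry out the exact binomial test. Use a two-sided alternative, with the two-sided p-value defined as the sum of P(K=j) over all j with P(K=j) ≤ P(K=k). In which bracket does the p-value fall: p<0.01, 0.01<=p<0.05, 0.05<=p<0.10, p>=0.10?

p-value bracket: p<0.01

Exact binomial: n=31, k=24, p₀=1/5=0.2000
P(X=j) = C(n,j)·p₀^j·(1−p₀)^(n−j); p = Σ P(X=j) over j with P(X=j) ≤ P(X=24)
p-value (two-sided) = 0.00000
→ bracket: p<0.01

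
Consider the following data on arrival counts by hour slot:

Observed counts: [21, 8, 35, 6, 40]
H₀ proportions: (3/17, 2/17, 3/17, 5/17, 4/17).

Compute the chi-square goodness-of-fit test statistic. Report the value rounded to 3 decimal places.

n = 110; E_i = n·p_i = [19.41, 12.94, 19.41, 32.35, 25.88]
χ² = (21−19.41)²/19.41 + (8−12.94)²/12.94 + (35−19.41)²/19.41 + (6−32.35)²/32.35 + (40−25.88)²/25.88 = 43.7006
df = 4

test statistic = 43.701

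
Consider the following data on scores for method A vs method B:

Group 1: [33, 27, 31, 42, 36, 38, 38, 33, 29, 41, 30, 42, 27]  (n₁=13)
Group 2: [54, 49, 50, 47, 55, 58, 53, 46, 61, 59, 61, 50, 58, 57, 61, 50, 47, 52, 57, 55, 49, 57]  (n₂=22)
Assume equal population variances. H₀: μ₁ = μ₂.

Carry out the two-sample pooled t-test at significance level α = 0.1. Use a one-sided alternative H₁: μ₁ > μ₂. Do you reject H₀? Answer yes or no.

reject H₀: no

x̄₁=34.385, s₁=5.485, n₁=13
x̄₂=53.909, s₂=4.869, n₂=22
s_p² = [12·5.485² + 21·4.869²]/33 = 26.0271
SE = √(s_p²·(1/13+1/22)) = 1.7847
t = (34.385−53.909)/1.7847 = -10.9399
df = 33
p-value (one-sided, H₁ greater) = 1.00000
At α=0.1: p ≥ α → fail to reject H₀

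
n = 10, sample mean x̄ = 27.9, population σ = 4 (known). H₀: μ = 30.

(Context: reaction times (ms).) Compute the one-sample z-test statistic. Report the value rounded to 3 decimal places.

SE = σ/√n = 4/√10 = 1.2649
z = (x̄−μ₀)/SE = (27.9−30)/1.2649 = -1.6602

test statistic = -1.660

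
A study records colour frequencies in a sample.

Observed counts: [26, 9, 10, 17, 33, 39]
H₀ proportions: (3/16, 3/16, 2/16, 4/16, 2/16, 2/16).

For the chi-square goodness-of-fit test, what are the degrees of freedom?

df = k − 1 = 6 − 1 = 5

degrees of freedom = 5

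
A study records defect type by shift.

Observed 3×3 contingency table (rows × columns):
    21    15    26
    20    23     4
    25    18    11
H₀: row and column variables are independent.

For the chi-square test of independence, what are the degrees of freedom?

degrees of freedom = 4

df = (r−1)(c−1) = (3−1)·(3−1) = 4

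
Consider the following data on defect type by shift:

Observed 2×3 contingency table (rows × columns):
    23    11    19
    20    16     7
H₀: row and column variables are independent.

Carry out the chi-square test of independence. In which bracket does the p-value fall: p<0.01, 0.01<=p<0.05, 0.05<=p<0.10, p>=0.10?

p-value bracket: 0.05<=p<0.10

Row totals [53, 43], col totals [43, 27, 26], n=96
χ² = (23−23.74)²/23.74 + (11−14.91)²/14.91 + (19−14.35)²/14.35 + (20−19.26)²/19.26 + (16−12.09)²/12.09 + (7−11.65)²/11.65 = 5.6938
df = 2
p-value (upper-tail) = 0.05802
→ bracket: 0.05<=p<0.10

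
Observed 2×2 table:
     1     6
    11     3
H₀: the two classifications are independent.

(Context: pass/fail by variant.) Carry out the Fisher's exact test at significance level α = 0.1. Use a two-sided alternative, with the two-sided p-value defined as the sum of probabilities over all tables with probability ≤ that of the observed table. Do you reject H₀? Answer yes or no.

Margins: r₁=7, r₂=14, c₁=12, c₂=9, n=21
p_obs = C(7,1)·C(14,11)/C(21,12); sum pmf over tables with pmf ≤ p_obs
p-value (two-sided) = 0.01579
At α=0.1: p < α → reject H₀

reject H₀: yes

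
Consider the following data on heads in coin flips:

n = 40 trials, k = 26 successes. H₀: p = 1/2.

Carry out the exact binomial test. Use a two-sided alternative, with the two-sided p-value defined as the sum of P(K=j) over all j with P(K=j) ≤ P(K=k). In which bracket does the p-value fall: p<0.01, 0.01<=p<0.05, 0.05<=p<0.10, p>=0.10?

p-value bracket: 0.05<=p<0.10

Exact binomial: n=40, k=26, p₀=1/2=0.5000
P(X=j) = C(n,j)·p₀^j·(1−p₀)^(n−j); p = Σ P(X=j) over j with P(X=j) ≤ P(X=26)
p-value (two-sided) = 0.08069
→ bracket: 0.05<=p<0.10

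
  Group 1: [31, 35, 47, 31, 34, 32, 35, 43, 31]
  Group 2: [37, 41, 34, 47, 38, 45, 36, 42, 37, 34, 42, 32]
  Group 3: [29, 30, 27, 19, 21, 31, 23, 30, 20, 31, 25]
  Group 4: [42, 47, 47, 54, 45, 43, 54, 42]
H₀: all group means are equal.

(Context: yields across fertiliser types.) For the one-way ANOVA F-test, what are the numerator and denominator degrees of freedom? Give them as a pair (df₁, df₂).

degrees of freedom = [3, 36]

k = 4 groups, N = 40 total
df = (k−1, N−k) = (4−1, 40−4) = (3, 36)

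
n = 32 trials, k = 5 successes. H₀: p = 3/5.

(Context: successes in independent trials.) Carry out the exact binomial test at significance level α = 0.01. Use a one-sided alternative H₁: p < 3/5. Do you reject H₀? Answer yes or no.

Exact binomial: n=32, k=5, p₀=3/5=0.6000
P(X≤5) from Σ C(n,i)·p₀^i·(1−p₀)^(n−i)
p-value (one-sided, H₁ less) = 0.00000
At α=0.01: p < α → reject H₀

reject H₀: yes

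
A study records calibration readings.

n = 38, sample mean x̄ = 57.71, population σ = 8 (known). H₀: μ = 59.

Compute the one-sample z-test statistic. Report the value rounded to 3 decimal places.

SE = σ/√n = 8/√38 = 1.2978
z = (x̄−μ₀)/SE = (57.71−59)/1.2978 = -0.9940

test statistic = -0.994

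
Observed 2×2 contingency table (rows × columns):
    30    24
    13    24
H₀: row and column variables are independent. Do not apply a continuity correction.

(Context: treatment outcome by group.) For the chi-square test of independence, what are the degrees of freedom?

df = (r−1)(c−1) = (2−1)·(2−1) = 1

degrees of freedom = 1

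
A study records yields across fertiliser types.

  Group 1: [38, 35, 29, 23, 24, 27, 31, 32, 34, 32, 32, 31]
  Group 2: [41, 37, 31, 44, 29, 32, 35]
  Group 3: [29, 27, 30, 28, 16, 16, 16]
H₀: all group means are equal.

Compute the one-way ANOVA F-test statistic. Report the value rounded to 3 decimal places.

Group means [30.67, 35.57, 23.14], grand mean 29.962
SSB = Σnᵢ(x̄ᵢ−x̄)² = 551.723; SSW = ΣΣ(x−x̄ᵢ)² = 661.238
MSB = 551.723/2 = 275.8617; MSW = 661.238/23 = 28.7495
F = MSB/MSW = 9.5954
df = (2, 23)

test statistic = 9.595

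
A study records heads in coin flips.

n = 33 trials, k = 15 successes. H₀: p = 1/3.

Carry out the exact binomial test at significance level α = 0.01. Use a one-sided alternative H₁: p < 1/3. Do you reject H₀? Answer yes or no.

Exact binomial: n=33, k=15, p₀=1/3=0.3333
P(X≤15) from Σ C(n,i)·p₀^i·(1−p₀)^(n−i)
p-value (one-sided, H₁ less) = 0.94901
At α=0.01: p ≥ α → fail to reject H₀

reject H₀: no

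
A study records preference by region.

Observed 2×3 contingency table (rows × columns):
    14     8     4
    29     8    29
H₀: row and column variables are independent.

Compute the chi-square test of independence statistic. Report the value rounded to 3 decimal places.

test statistic = 8.361

Row totals [26, 66], col totals [43, 16, 33], n=92
χ² = (14−12.15)²/12.15 + (8−4.52)²/4.52 + (4−9.33)²/9.33 + (29−30.85)²/30.85 + (8−11.48)²/11.48 + (29−23.67)²/23.67 = 8.3612
df = 2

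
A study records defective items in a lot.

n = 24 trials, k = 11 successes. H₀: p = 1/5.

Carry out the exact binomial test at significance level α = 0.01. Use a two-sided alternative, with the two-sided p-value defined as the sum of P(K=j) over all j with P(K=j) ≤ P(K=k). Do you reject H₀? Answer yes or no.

reject H₀: yes

Exact binomial: n=24, k=11, p₀=1/5=0.2000
P(X=j) = C(n,j)·p₀^j·(1−p₀)^(n−j); p = Σ P(X=j) over j with P(X=j) ≤ P(X=11)
p-value (two-sided) = 0.00379
At α=0.01: p < α → reject H₀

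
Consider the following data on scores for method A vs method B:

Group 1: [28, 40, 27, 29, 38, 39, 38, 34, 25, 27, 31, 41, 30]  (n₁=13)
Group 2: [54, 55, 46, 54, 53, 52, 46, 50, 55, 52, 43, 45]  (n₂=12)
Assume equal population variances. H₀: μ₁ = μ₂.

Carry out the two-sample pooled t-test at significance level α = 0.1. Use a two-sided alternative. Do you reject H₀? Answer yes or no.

reject H₀: yes

x̄₁=32.846, s₁=5.699, n₁=13
x̄₂=50.417, s₂=4.295, n₂=12
s_p² = [12·5.699² + 11·4.295²]/23 = 25.7656
SE = √(s_p²·(1/13+1/12)) = 2.0320
t = (32.846−50.417)/2.0320 = -8.6468
df = 23
p-value (two-sided) = 0.00000
At α=0.1: p < α → reject H₀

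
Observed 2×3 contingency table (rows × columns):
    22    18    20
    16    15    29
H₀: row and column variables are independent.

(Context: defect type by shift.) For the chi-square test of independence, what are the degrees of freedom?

degrees of freedom = 2

df = (r−1)(c−1) = (2−1)·(3−1) = 2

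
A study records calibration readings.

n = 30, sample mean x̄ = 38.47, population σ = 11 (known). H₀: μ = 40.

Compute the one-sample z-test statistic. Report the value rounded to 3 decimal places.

test statistic = -0.762

SE = σ/√n = 11/√30 = 2.0083
z = (x̄−μ₀)/SE = (38.47−40)/2.0083 = -0.7618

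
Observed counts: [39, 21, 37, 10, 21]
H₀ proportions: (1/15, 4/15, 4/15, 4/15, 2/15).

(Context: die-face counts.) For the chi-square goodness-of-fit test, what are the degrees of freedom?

df = k − 1 = 5 − 1 = 4

degrees of freedom = 4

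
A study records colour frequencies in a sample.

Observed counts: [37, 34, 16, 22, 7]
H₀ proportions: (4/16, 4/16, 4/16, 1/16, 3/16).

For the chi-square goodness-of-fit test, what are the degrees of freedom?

degrees of freedom = 4

df = k − 1 = 5 − 1 = 4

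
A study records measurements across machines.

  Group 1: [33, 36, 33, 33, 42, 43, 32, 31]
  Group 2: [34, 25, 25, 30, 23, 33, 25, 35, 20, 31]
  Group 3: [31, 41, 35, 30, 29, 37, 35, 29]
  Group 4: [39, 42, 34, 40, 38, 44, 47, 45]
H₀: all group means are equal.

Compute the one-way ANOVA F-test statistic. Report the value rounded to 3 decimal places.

Group means [35.38, 28.10, 33.38, 41.12], grand mean 34.118
SSB = Σnᵢ(x̄ᵢ−x̄)² = 772.004; SSW = ΣΣ(x−x̄ᵢ)² = 645.525
MSB = 772.004/3 = 257.3348; MSW = 645.525/30 = 21.5175
F = MSB/MSW = 11.9593
df = (3, 30)

test statistic = 11.959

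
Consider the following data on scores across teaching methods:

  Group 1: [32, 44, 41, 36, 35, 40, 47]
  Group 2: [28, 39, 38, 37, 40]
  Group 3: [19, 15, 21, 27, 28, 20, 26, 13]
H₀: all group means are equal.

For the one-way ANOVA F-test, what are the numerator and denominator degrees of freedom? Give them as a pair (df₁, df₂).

k = 3 groups, N = 20 total
df = (k−1, N−k) = (3−1, 20−3) = (2, 17)

degrees of freedom = [2, 17]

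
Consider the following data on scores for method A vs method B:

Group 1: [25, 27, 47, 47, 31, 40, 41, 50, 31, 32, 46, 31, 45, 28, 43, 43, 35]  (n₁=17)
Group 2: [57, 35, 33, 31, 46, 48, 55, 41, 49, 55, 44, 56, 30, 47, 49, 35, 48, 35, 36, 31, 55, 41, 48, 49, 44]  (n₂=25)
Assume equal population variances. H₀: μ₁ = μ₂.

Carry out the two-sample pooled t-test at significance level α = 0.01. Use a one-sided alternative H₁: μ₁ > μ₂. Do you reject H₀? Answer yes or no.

reject H₀: no

x̄₁=37.765, s₁=8.151, n₁=17
x̄₂=43.920, s₂=8.641, n₂=25
s_p² = [16·8.151² + 24·8.641²]/40 = 71.3725
SE = √(s_p²·(1/17+1/25)) = 2.6558
t = (37.765−43.920)/2.6558 = -2.3177
df = 40
p-value (one-sided, H₁ greater) = 0.98717
At α=0.01: p ≥ α → fail to reject H₀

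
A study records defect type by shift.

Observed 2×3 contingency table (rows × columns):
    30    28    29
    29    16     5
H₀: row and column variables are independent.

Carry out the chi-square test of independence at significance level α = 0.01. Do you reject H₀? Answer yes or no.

Row totals [87, 50], col totals [59, 44, 34], n=137
χ² = (30−37.47)²/37.47 + (28−27.94)²/27.94 + (29−21.59)²/21.59 + (29−21.53)²/21.53 + (16−16.06)²/16.06 + (5−12.41)²/12.41 = 11.0437
df = 2
p-value (upper-tail) = 0.00400
At α=0.01: p < α → reject H₀

reject H₀: yes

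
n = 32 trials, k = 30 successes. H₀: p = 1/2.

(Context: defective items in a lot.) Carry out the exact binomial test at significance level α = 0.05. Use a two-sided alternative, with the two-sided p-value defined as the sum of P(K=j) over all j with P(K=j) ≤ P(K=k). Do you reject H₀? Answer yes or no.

reject H₀: yes

Exact binomial: n=32, k=30, p₀=1/2=0.5000
P(X=j) = C(n,j)·p₀^j·(1−p₀)^(n−j); p = Σ P(X=j) over j with P(X=j) ≤ P(X=30)
p-value (two-sided) = 0.00000
At α=0.05: p < α → reject H₀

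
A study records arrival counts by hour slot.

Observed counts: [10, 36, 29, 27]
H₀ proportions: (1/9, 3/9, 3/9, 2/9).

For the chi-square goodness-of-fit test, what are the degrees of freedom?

df = k − 1 = 4 − 1 = 3

degrees of freedom = 3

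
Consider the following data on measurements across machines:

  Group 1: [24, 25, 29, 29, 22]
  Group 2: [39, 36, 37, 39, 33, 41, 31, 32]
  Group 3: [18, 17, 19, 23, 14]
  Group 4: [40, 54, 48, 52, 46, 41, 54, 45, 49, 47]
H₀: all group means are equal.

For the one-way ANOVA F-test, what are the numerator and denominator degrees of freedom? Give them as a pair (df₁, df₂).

k = 4 groups, N = 28 total
df = (k−1, N−k) = (4−1, 28−4) = (3, 24)

degrees of freedom = [3, 24]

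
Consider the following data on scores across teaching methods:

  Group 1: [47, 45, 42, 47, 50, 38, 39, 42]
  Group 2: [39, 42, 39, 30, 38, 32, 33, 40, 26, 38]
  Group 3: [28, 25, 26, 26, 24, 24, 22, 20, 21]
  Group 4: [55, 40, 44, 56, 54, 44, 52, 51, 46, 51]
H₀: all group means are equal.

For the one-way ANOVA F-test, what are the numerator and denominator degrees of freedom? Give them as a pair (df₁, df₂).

degrees of freedom = [3, 33]

k = 4 groups, N = 37 total
df = (k−1, N−k) = (4−1, 37−4) = (3, 33)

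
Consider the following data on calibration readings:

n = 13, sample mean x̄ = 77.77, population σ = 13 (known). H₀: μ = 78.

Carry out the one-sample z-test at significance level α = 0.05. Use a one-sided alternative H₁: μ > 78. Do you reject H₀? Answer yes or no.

SE = σ/√n = 13/√13 = 3.6056
z = (x̄−μ₀)/SE = (77.77−78)/3.6056 = -0.0638
p-value (one-sided, H₁ greater) = 0.52543
At α=0.05: p ≥ α → fail to reject H₀

reject H₀: no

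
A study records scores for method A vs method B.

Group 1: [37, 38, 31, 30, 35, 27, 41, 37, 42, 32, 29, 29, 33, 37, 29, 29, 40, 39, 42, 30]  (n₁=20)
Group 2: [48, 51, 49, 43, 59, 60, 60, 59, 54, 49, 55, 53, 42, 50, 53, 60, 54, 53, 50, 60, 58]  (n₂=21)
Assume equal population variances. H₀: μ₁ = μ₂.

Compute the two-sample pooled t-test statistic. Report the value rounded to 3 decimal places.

test statistic = -11.593

x̄₁=34.350, s₁=4.998, n₁=20
x̄₂=53.333, s₂=5.462, n₂=21
s_p² = [19·4.998² + 20·5.462²]/39 = 27.4671
SE = √(s_p²·(1/20+1/21)) = 1.6375
t = (34.350−53.333)/1.6375 = -11.5931
df = 39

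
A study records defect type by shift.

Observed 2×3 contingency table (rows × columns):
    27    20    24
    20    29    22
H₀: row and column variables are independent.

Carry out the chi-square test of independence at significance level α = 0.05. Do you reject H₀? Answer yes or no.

Row totals [71, 71], col totals [47, 49, 46], n=142
χ² = (27−23.50)²/23.50 + (20−24.50)²/24.50 + (24−23.00)²/23.00 + (20−23.50)²/23.50 + (29−24.50)²/24.50 + (22−23.00)²/23.00 = 2.7826
df = 2
p-value (upper-tail) = 0.24876
At α=0.05: p ≥ α → fail to reject H₀

reject H₀: no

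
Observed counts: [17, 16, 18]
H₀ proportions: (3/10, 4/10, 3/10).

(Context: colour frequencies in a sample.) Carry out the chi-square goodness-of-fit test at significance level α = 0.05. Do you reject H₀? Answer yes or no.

n = 51; E_i = n·p_i = [15.30, 20.40, 15.30]
χ² = (17−15.30)²/15.30 + (16−20.40)²/20.40 + (18−15.30)²/15.30 = 1.6144
df = 2
p-value (upper-tail) = 0.44611
At α=0.05: p ≥ α → fail to reject H₀

reject H₀: no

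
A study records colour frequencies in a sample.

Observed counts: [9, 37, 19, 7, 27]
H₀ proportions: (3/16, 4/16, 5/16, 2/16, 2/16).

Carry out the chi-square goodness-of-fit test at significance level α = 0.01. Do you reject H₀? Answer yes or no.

reject H₀: yes

n = 99; E_i = n·p_i = [18.56, 24.75, 30.94, 12.38, 12.38]
χ² = (9−18.56)²/18.56 + (37−24.75)²/24.75 + (19−30.94)²/30.94 + (7−12.38)²/12.38 + (27−12.38)²/12.38 = 35.2141
df = 4
p-value (upper-tail) = 0.00000
At α=0.01: p < α → reject H₀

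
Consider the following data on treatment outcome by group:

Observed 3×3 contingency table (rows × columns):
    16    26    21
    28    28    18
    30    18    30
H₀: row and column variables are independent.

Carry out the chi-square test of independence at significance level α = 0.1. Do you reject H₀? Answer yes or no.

Row totals [63, 74, 78], col totals [74, 72, 69], n=215
χ² = (16−21.68)²/21.68 + (26−21.10)²/21.10 + (21−20.22)²/20.22 + (28−25.47)²/25.47 + (28−24.78)²/24.78 + (18−23.75)²/23.75 + (30−26.85)²/26.85 + (18−26.12)²/26.12 + (30−25.03)²/25.03 = 8.6011
df = 4
p-value (upper-tail) = 0.07188
At α=0.1: p < α → reject H₀

reject H₀: yes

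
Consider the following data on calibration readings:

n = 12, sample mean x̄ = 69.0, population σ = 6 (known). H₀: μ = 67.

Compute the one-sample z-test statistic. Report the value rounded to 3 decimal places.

SE = σ/√n = 6/√12 = 1.7321
z = (x̄−μ₀)/SE = (69.0−67)/1.7321 = 1.1547

test statistic = 1.155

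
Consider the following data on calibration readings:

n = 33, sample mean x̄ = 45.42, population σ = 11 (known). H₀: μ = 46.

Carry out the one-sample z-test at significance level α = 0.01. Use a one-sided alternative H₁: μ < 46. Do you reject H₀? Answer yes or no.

SE = σ/√n = 11/√33 = 1.9149
z = (x̄−μ₀)/SE = (45.42−46)/1.9149 = -0.3029
p-value (one-sided, H₁ less) = 0.38098
At α=0.01: p ≥ α → fail to reject H₀

reject H₀: no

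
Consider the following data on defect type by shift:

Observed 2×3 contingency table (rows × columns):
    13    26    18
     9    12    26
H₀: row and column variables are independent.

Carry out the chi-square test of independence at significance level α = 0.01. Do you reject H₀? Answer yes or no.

Row totals [57, 47], col totals [22, 38, 44], n=104
χ² = (13−12.06)²/12.06 + (26−20.83)²/20.83 + (18−24.12)²/24.12 + (9−9.94)²/9.94 + (12−17.17)²/17.17 + (26−19.88)²/19.88 = 6.4377
df = 2
p-value (upper-tail) = 0.04000
At α=0.01: p ≥ α → fail to reject H₀

reject H₀: no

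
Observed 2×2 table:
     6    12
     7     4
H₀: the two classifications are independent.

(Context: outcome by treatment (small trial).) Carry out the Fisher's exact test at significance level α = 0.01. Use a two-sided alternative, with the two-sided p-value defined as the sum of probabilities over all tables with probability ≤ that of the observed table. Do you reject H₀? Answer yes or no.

Margins: r₁=18, r₂=11, c₁=13, c₂=16, n=29
p_obs = C(18,6)·C(11,7)/C(29,13); sum pmf over tables with pmf ≤ p_obs
p-value (two-sided) = 0.14264
At α=0.01: p ≥ α → fail to reject H₀

reject H₀: no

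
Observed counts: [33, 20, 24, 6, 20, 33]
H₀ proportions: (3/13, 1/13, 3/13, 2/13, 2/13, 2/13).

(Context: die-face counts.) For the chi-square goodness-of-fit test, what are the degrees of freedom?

degrees of freedom = 5

df = k − 1 = 6 − 1 = 5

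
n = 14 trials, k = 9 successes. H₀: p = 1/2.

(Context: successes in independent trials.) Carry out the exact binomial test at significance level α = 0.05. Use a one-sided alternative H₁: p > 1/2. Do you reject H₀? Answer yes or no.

Exact binomial: n=14, k=9, p₀=1/2=0.5000
P(X≥9) from Σ C(n,i)·p₀^i·(1−p₀)^(n−i)
p-value (one-sided, H₁ greater) = 0.21198
At α=0.05: p ≥ α → fail to reject H₀

reject H₀: no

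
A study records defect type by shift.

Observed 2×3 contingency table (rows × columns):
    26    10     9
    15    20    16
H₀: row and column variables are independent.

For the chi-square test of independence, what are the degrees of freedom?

df = (r−1)(c−1) = (2−1)·(3−1) = 2

degrees of freedom = 2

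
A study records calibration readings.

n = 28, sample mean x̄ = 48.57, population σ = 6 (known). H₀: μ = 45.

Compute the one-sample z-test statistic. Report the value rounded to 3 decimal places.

SE = σ/√n = 6/√28 = 1.1339
z = (x̄−μ₀)/SE = (48.57−45)/1.1339 = 3.1484

test statistic = 3.148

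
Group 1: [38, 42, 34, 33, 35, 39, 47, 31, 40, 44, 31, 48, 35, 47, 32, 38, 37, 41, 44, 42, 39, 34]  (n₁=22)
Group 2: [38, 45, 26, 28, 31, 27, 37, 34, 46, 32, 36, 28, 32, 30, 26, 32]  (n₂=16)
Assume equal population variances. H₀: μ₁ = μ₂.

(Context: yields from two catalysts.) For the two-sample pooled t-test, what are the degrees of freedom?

df = n₁ + n₂ − 2 = 22 + 16 − 2 = 36

degrees of freedom = 36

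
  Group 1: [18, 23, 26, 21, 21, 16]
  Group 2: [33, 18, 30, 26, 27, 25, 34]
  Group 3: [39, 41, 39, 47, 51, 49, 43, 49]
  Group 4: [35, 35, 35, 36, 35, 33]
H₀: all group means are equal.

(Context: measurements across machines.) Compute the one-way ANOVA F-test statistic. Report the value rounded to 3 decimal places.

Group means [20.83, 27.57, 44.75, 34.83], grand mean 32.778
SSB = Σnᵢ(x̄ᵢ−x̄)² = 2217.786; SSW = ΣΣ(x−x̄ᵢ)² = 408.881
MSB = 2217.786/3 = 739.2619; MSW = 408.881/23 = 17.7774
F = MSB/MSW = 41.5843
df = (3, 23)

test statistic = 41.584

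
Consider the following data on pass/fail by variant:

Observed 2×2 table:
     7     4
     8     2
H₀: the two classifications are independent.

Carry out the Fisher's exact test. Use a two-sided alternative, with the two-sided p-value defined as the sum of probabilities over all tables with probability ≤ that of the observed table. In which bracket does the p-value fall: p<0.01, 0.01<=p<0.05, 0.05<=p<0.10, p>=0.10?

Margins: r₁=11, r₂=10, c₁=15, c₂=6, n=21
p_obs = C(11,7)·C(10,8)/C(21,15); sum pmf over tables with pmf ≤ p_obs
p-value (two-sided) = 0.63512
→ bracket: p>=0.10

p-value bracket: p>=0.10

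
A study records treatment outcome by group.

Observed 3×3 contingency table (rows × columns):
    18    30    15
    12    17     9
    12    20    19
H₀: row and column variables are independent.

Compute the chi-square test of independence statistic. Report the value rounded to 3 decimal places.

test statistic = 3.182

Row totals [63, 38, 51], col totals [42, 67, 43], n=152
χ² = (18−17.41)²/17.41 + (30−27.77)²/27.77 + (15−17.82)²/17.82 + (12−10.50)²/10.50 + (17−16.75)²/16.75 + (9−10.75)²/10.75 + (12−14.09)²/14.09 + (20−22.48)²/22.48 + (19−14.43)²/14.43 = 3.1824
df = 4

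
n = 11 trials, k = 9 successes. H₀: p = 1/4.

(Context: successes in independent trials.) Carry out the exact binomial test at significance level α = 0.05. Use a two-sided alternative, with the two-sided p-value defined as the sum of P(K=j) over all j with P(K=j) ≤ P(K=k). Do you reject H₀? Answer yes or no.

Exact binomial: n=11, k=9, p₀=1/4=0.2500
P(X=j) = C(n,j)·p₀^j·(1−p₀)^(n−j); p = Σ P(X=j) over j with P(X=j) ≤ P(X=9)
p-value (two-sided) = 0.00013
At α=0.05: p < α → reject H₀

reject H₀: yes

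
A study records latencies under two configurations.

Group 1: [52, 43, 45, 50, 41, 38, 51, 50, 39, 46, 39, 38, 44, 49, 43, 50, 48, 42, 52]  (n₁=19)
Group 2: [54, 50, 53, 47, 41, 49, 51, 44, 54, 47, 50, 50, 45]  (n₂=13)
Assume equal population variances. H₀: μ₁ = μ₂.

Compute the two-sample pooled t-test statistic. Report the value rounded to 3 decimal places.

test statistic = -2.184

x̄₁=45.263, s₁=4.931, n₁=19
x̄₂=48.846, s₂=3.934, n₂=13
s_p² = [18·4.931² + 12·3.934²]/30 = 20.7792
SE = √(s_p²·(1/19+1/13)) = 1.6407
t = (45.263−48.846)/1.6407 = -2.1838
df = 30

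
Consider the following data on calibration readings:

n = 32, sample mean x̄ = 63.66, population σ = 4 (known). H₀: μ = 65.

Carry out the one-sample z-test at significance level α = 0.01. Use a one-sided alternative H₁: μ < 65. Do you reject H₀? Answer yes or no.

SE = σ/√n = 4/√32 = 0.7071
z = (x̄−μ₀)/SE = (63.66−65)/0.7071 = -1.8950
p-value (one-sided, H₁ less) = 0.02904
At α=0.01: p ≥ α → fail to reject H₀

reject H₀: no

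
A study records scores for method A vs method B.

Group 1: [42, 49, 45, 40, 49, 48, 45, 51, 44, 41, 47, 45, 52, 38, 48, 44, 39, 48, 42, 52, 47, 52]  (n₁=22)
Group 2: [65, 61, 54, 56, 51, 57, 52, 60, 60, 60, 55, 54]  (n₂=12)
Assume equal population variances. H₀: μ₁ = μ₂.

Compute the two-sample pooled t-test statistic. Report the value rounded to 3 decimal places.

x̄₁=45.818, s₁=4.261, n₁=22
x̄₂=57.083, s₂=4.166, n₂=12
s_p² = [21·4.261² + 11·4.166²]/32 = 17.8809
SE = √(s_p²·(1/22+1/12)) = 1.5175
t = (45.818−57.083)/1.5175 = -7.4234
df = 32

test statistic = -7.423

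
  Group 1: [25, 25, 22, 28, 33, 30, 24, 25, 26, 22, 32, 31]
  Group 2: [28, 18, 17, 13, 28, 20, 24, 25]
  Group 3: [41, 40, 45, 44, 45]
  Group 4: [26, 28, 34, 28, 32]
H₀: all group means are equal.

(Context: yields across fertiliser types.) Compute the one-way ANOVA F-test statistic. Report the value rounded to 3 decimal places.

Group means [26.92, 21.62, 43.00, 29.60], grand mean 28.633
SSB = Σnᵢ(x̄ᵢ−x̄)² = 1464.975; SSW = ΣΣ(x−x̄ᵢ)² = 433.992
MSB = 1464.975/3 = 488.3250; MSW = 433.992/26 = 16.6920
F = MSB/MSW = 29.2551
df = (3, 26)

test statistic = 29.255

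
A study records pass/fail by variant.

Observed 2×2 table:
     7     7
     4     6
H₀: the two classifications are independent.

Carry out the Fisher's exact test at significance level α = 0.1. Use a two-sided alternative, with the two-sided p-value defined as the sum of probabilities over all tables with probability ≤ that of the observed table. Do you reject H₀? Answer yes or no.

reject H₀: no

Margins: r₁=14, r₂=10, c₁=11, c₂=13, n=24
p_obs = C(14,7)·C(10,4)/C(24,11); sum pmf over tables with pmf ≤ p_obs
p-value (two-sided) = 0.69683
At α=0.1: p ≥ α → fail to reject H₀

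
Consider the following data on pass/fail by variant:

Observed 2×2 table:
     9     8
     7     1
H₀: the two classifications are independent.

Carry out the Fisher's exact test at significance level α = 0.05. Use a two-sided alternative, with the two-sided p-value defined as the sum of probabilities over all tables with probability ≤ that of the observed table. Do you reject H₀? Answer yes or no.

reject H₀: no

Margins: r₁=17, r₂=8, c₁=16, c₂=9, n=25
p_obs = C(17,9)·C(8,7)/C(25,16); sum pmf over tables with pmf ≤ p_obs
p-value (two-sided) = 0.18219
At α=0.05: p ≥ α → fail to reject H₀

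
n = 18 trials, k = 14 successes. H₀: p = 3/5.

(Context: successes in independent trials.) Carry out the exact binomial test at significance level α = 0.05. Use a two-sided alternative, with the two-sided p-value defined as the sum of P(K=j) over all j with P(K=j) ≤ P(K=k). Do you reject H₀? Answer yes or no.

Exact binomial: n=18, k=14, p₀=3/5=0.6000
P(X=j) = C(n,j)·p₀^j·(1−p₀)^(n−j); p = Σ P(X=j) over j with P(X=j) ≤ P(X=14)
p-value (two-sided) = 0.15182
At α=0.05: p ≥ α → fail to reject H₀

reject H₀: no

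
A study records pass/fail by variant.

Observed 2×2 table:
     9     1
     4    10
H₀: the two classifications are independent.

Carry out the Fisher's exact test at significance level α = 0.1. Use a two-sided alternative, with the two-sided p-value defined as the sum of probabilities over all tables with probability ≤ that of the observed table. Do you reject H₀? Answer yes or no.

Margins: r₁=10, r₂=14, c₁=13, c₂=11, n=24
p_obs = C(10,9)·C(14,4)/C(24,13); sum pmf over tables with pmf ≤ p_obs
p-value (two-sided) = 0.00453
At α=0.1: p < α → reject H₀

reject H₀: yes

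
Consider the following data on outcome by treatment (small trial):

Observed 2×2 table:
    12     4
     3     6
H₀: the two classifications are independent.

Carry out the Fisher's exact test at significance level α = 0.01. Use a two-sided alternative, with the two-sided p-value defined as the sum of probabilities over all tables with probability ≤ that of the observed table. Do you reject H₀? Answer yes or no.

Margins: r₁=16, r₂=9, c₁=15, c₂=10, n=25
p_obs = C(16,12)·C(9,3)/C(25,15); sum pmf over tables with pmf ≤ p_obs
p-value (two-sided) = 0.08722
At α=0.01: p ≥ α → fail to reject H₀

reject H₀: no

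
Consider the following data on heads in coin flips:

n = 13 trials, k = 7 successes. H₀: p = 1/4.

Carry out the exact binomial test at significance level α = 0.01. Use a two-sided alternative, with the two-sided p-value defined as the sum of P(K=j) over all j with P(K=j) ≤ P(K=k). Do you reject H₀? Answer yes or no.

reject H₀: no

Exact binomial: n=13, k=7, p₀=1/4=0.2500
P(X=j) = C(n,j)·p₀^j·(1−p₀)^(n−j); p = Σ P(X=j) over j with P(X=j) ≤ P(X=7)
p-value (two-sided) = 0.02429
At α=0.01: p ≥ α → fail to reject H₀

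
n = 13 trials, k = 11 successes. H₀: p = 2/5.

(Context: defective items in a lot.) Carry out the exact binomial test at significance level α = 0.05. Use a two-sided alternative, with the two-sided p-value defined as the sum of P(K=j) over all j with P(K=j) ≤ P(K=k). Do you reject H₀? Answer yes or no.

Exact binomial: n=13, k=11, p₀=2/5=0.4000
P(X=j) = C(n,j)·p₀^j·(1−p₀)^(n−j); p = Σ P(X=j) over j with P(X=j) ≤ P(X=11)
p-value (two-sided) = 0.00132
At α=0.05: p < α → reject H₀

reject H₀: yes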